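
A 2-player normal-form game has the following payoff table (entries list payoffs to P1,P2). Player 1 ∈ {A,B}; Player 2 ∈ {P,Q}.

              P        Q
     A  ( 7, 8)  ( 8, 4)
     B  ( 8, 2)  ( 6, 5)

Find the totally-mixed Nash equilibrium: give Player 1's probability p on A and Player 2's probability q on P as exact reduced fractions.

(p,q) = (3/7, 2/3)

P1 indiff ⇒ q·7+(1-q)·8 = q·8+(1-q)·6 ⇒ q(-1) = (1-q)(-2) ⇒ q = 2/3
P2 indiff ⇒ p·8+(1-p)·2 = p·4+(1-p)·5 ⇒ p(4) = (1-p)(3) ⇒ p = 3/7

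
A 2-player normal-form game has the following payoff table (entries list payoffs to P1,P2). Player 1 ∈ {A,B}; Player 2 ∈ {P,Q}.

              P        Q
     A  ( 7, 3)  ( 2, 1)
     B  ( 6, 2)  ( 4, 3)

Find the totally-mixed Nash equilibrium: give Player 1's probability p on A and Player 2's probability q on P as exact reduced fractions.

P1 indiff ⇒ q·7+(1-q)·2 = q·6+(1-q)·4 ⇒ q(1) = (1-q)(2) ⇒ q = 2/3
P2 indiff ⇒ p·3+(1-p)·2 = p·1+(1-p)·3 ⇒ p(2) = (1-p)(1) ⇒ p = 1/3

P1 mixes 1/3 on A; P2 mixes 2/3 on P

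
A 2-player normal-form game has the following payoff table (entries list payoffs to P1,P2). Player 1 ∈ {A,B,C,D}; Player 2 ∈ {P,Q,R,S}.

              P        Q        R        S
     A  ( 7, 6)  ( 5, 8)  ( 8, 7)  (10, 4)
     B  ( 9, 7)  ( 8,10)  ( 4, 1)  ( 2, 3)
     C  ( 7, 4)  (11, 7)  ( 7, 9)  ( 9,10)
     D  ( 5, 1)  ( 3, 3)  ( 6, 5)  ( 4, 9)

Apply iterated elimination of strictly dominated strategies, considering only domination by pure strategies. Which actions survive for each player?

IESDS → P1:{A,C} P2:{Q,R,S}

P1 drop D (A beats it: P:7>5 Q:5>3 R:8>6 S:10>4)
P2 drop P (Q beats it: A:8>6 B:10>7 C:7>4)
P1 drop B (C beats it: Q:11>8 R:7>4 S:9>2)
P1→{A,C} P2→{Q,R,S}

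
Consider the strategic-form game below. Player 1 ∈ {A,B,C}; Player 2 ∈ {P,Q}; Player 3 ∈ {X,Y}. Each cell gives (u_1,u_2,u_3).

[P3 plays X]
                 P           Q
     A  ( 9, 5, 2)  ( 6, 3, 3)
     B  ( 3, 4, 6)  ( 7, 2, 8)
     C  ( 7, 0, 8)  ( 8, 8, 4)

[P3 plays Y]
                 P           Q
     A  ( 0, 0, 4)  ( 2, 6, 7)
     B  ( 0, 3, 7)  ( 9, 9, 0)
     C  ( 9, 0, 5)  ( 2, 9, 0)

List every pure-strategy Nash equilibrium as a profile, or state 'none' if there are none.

(A,P,X): not NE [P3→Y gives 4>2]
(A,P,Y): not NE [P1→C gives 9>0; P2→Q gives 6>0]
(A,Q,X): not NE [P1→C gives 8>6; P2→P gives 5>3; P3→Y gives 7>3]
(A,Q,Y): not NE [P1→B gives 9>2]
(B,P,X): not NE [P1→A gives 9>3; P3→Y gives 7>6]
(B,P,Y): not NE [P1→C gives 9>0; P2→Q gives 9>3]
(B,Q,X): not NE [P1→C gives 8>7; P2→P gives 4>2]
(B,Q,Y): not NE [P3→X gives 8>0]
(C,P,X): not NE [P1→A gives 9>7; P2→Q gives 8>0]
(C,P,Y): not NE [P2→Q gives 9>0; P3→X gives 8>5]
(C,Q,X): NE
(C,Q,Y): not NE [P1→B gives 9>2; P3→X gives 4>0]

Nash profiles: (C,Q,X)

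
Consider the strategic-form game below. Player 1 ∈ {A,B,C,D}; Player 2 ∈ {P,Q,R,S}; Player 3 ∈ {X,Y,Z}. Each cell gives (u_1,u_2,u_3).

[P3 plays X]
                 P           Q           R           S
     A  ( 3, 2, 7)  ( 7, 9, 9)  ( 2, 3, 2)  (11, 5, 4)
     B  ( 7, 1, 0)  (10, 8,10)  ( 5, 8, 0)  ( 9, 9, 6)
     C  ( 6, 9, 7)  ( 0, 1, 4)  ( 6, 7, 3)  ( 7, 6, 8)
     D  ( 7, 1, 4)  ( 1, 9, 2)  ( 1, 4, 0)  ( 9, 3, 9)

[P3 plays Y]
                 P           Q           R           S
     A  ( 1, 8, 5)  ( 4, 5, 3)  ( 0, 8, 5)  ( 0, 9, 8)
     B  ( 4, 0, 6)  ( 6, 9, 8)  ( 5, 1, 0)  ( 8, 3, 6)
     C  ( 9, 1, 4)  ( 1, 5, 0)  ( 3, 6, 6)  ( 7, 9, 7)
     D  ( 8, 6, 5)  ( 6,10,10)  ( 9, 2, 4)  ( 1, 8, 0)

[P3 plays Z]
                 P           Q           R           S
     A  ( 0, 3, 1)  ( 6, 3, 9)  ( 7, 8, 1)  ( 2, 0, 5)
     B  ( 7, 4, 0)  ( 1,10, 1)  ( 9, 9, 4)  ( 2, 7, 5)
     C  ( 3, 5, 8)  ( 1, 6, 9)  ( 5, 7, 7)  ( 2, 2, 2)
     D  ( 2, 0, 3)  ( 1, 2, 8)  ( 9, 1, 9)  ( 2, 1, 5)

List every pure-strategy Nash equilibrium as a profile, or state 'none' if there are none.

NE set: (D,Q,Y)

(A,P,X): not NE [P1→D gives 7>3; P2→Q gives 9>2]
(A,P,Y): not NE [P1→C gives 9>1; P2→S gives 9>8; P3→X gives 7>5]
(A,P,Z): not NE [P1→B gives 7>0; P2→R gives 8>3; P3→X gives 7>1]
(A,Q,X): not NE [P1→B gives 10>7]
(A,Q,Y): not NE [P1→D gives 6>4; P2→S gives 9>5; P3→Z gives 9>3]
(A,Q,Z): not NE [P2→R gives 8>3]
(A,R,X): not NE [P1→C gives 6>2; P2→Q gives 9>3; P3→Y gives 5>2]
(A,R,Y): not NE [P1→D gives 9>0; P2→S gives 9>8]
(A,R,Z): not NE [P1→D gives 9>7; P3→Y gives 5>1]
(A,S,X): not NE [P2→Q gives 9>5; P3→Y gives 8>4]
(A,S,Y): not NE [P1→B gives 8>0]
(A,S,Z): not NE [P2→R gives 8>0; P3→Y gives 8>5]
(B,P,X): not NE [P2→S gives 9>1; P3→Y gives 6>0]
(B,P,Y): not NE [P1→C gives 9>4; P2→Q gives 9>0]
(B,P,Z): not NE [P2→Q gives 10>4; P3→Y gives 6>0]
(B,Q,X): not NE [P2→S gives 9>8]
(B,Q,Y): not NE [P3→X gives 10>8]
(B,Q,Z): not NE [P1→A gives 6>1; P3→X gives 10>1]
(B,R,X): not NE [P1→C gives 6>5; P2→S gives 9>8; P3→Z gives 4>0]
(B,R,Y): not NE [P1→D gives 9>5; P2→Q gives 9>1; P3→Z gives 4>0]
(B,R,Z): not NE [P2→Q gives 10>9]
(B,S,X): not NE [P1→A gives 11>9]
(B,S,Y): not NE [P2→Q gives 9>3]
(B,S,Z): not NE [P2→Q gives 10>7; P3→Y gives 6>5]
(C,P,X): not NE [P1→D gives 7>6; P3→Z gives 8>7]
(C,P,Y): not NE [P2→S gives 9>1; P3→Z gives 8>4]
(C,P,Z): not NE [P1→B gives 7>3; P2→R gives 7>5]
(C,Q,X): not NE [P1→B gives 10>0; P2→P gives 9>1; P3→Z gives 9>4]
(C,Q,Y): not NE [P1→D gives 6>1; P2→S gives 9>5; P3→Z gives 9>0]
(C,Q,Z): not NE [P1→A gives 6>1; P2→R gives 7>6]
(C,R,X): not NE [P2→P gives 9>7; P3→Z gives 7>3]
(C,R,Y): not NE [P1→D gives 9>3; P2→S gives 9>6; P3→Z gives 7>6]
(C,R,Z): not NE [P1→D gives 9>5]
(C,S,X): not NE [P1→A gives 11>7; P2→P gives 9>6]
(C,S,Y): not NE [P1→B gives 8>7; P3→X gives 8>7]
(C,S,Z): not NE [P2→R gives 7>2; P3→X gives 8>2]
(D,P,X): not NE [P2→Q gives 9>1; P3→Y gives 5>4]
(D,P,Y): not NE [P1→C gives 9>8; P2→Q gives 10>6]
(D,P,Z): not NE [P1→B gives 7>2; P2→Q gives 2>0; P3→Y gives 5>3]
(D,Q,X): not NE [P1→B gives 10>1; P3→Y gives 10>2]
(D,Q,Y): NE
(D,Q,Z): not NE [P1→A gives 6>1; P3→Y gives 10>8]
(D,R,X): not NE [P1→C gives 6>1; P2→Q gives 9>4; P3→Z gives 9>0]
(D,R,Y): not NE [P2→Q gives 10>2; P3→Z gives 9>4]
(D,R,Z): not NE [P2→Q gives 2>1]
(D,S,X): not NE [P1→A gives 11>9; P2→Q gives 9>3]
(D,S,Y): not NE [P1→B gives 8>1; P2→Q gives 10>8; P3→X gives 9>0]
(D,S,Z): not NE [P2→Q gives 2>1; P3→X gives 9>5]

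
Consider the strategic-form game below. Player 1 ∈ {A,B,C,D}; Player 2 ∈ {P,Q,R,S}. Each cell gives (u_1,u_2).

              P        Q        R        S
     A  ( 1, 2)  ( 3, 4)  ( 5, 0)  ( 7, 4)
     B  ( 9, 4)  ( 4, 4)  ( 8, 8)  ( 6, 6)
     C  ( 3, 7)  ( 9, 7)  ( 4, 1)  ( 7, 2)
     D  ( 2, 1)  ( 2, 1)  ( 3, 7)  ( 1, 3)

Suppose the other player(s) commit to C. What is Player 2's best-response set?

argmax u_2 = {P,Q}

u_2(P vs C) = 7
u_2(Q vs C) = 7
u_2(R vs C) = 1
u_2(S vs C) = 2
max payoff 7 at {P,Q}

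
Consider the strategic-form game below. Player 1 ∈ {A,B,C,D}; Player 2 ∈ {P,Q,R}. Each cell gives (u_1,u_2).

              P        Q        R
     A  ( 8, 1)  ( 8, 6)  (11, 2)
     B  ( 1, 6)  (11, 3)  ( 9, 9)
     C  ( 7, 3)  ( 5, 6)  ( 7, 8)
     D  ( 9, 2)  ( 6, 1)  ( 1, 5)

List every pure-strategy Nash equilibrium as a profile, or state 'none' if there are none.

No pure NE.

(A,P): not NE [P1→D gives 9>8; P2→Q gives 6>1]
(A,Q): not NE [P1→B gives 11>8]
(A,R): not NE [P2→Q gives 6>2]
(B,P): not NE [P1→D gives 9>1; P2→R gives 9>6]
(B,Q): not NE [P2→R gives 9>3]
(B,R): not NE [P1→A gives 11>9]
(C,P): not NE [P1→D gives 9>7; P2→R gives 8>3]
(C,Q): not NE [P1→B gives 11>5; P2→R gives 8>6]
(C,R): not NE [P1→A gives 11>7]
(D,P): not NE [P2→R gives 5>2]
(D,Q): not NE [P1→B gives 11>6; P2→R gives 5>1]
(D,R): not NE [P1→A gives 11>1]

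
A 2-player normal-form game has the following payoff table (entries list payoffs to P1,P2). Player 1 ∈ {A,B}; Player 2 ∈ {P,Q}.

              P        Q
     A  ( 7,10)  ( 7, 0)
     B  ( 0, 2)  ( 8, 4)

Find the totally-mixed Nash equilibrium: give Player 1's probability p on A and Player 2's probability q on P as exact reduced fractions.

P1 indiff ⇒ q·7+(1-q)·7 = q·0+(1-q)·8 ⇒ q(7) = (1-q)(1) ⇒ q = 1/8
P2 indiff ⇒ p·10+(1-p)·2 = p·0+(1-p)·4 ⇒ p(10) = (1-p)(2) ⇒ p = 1/6

P1 mixes 1/6 on A; P2 mixes 1/8 on P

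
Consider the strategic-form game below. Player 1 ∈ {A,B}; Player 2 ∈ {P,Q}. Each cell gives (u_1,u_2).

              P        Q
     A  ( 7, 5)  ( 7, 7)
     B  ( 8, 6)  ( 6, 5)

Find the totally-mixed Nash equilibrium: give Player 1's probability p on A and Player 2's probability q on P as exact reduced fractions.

p=1/3, q=1/2

P1 indiff ⇒ q·7+(1-q)·7 = q·8+(1-q)·6 ⇒ q(-1) = (1-q)(-1) ⇒ q = 1/2
P2 indiff ⇒ p·5+(1-p)·6 = p·7+(1-p)·5 ⇒ p(-2) = (1-p)(-1) ⇒ p = 1/3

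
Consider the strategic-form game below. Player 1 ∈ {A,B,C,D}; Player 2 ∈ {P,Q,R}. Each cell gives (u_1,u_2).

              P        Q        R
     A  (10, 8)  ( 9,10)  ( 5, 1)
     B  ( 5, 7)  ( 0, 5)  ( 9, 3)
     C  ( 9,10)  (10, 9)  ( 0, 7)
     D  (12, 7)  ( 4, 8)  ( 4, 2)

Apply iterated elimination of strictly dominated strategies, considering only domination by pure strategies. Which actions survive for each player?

P2 drop R (P beats it: A:8>1 B:7>3 C:10>7 D:7>2)
P1 drop B (A beats it: P:10>5 Q:9>0)
P1→{A,C,D} P2→{P,Q}

IESDS → P1:{A,C,D} P2:{P,Q}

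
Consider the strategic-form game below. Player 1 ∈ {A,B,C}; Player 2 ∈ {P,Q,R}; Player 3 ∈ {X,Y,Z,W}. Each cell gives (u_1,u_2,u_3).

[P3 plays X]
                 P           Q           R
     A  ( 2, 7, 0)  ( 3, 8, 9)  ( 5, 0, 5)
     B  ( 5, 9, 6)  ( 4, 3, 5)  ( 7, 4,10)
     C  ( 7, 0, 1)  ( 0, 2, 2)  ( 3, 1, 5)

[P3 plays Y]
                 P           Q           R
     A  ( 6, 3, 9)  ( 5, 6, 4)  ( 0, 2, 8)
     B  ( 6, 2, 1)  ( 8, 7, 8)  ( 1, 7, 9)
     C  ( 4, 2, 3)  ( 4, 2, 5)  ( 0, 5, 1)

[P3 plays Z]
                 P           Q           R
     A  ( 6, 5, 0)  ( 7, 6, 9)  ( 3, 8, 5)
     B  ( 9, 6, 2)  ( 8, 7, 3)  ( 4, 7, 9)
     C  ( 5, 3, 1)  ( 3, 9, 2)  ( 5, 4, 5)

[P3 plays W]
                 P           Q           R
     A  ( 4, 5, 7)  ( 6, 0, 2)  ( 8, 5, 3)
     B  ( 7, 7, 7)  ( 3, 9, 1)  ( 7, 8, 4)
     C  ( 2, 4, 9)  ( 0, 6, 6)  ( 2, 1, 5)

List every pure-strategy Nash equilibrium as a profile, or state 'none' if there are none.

(A,P,X): not NE [P1→C gives 7>2; P2→Q gives 8>7; P3→Y gives 9>0]
(A,P,Y): not NE [P2→Q gives 6>3]
(A,P,Z): not NE [P1→B gives 9>6; P2→R gives 8>5; P3→Y gives 9>0]
(A,P,W): not NE [P1→B gives 7>4; P3→Y gives 9>7]
(A,Q,X): not NE [P1→B gives 4>3]
(A,Q,Y): not NE [P1→B gives 8>5; P3→Z gives 9>4]
(A,Q,Z): not NE [P1→B gives 8>7; P2→R gives 8>6]
(A,Q,W): not NE [P2→R gives 5>0; P3→Z gives 9>2]
(A,R,X): not NE [P1→B gives 7>5; P2→Q gives 8>0; P3→Y gives 8>5]
(A,R,Y): not NE [P1→B gives 1>0; P2→Q gives 6>2]
(A,R,Z): not NE [P1→C gives 5>3; P3→Y gives 8>5]
(A,R,W): not NE [P3→Y gives 8>3]
(B,P,X): not NE [P1→C gives 7>5; P3→W gives 7>6]
(B,P,Y): not NE [P2→R gives 7>2; P3→W gives 7>1]
(B,P,Z): not NE [P2→R gives 7>6; P3→W gives 7>2]
(B,P,W): not NE [P2→Q gives 9>7]
(B,Q,X): not NE [P2→P gives 9>3; P3→Y gives 8>5]
(B,Q,Y): NE
(B,Q,Z): not NE [P3→Y gives 8>3]
(B,Q,W): not NE [P1→A gives 6>3; P3→Y gives 8>1]
(B,R,X): not NE [P2→P gives 9>4]
(B,R,Y): not NE [P3→X gives 10>9]
(B,R,Z): not NE [P1→C gives 5>4; P3→X gives 10>9]
(B,R,W): not NE [P1→A gives 8>7; P2→Q gives 9>8; P3→X gives 10>4]
(C,P,X): not NE [P2→Q gives 2>0; P3→W gives 9>1]
(C,P,Y): not NE [P1→B gives 6>4; P2→R gives 5>2; P3→W gives 9>3]
(C,P,Z): not NE [P1→B gives 9>5; P2→Q gives 9>3; P3→W gives 9>1]
(C,P,W): not NE [P1→B gives 7>2; P2→Q gives 6>4]
(C,Q,X): not NE [P1→B gives 4>0; P3→W gives 6>2]
(C,Q,Y): not NE [P1→B gives 8>4; P2→R gives 5>2; P3→W gives 6>5]
(C,Q,Z): not NE [P1→B gives 8>3; P3→W gives 6>2]
(C,Q,W): not NE [P1→A gives 6>0]
(C,R,X): not NE [P1→B gives 7>3; P2→Q gives 2>1]
(C,R,Y): not NE [P1→B gives 1>0; P3→W gives 5>1]
(C,R,Z): not NE [P2→Q gives 9>4]
(C,R,W): not NE [P1→A gives 8>2; P2→Q gives 6>1]

NE set: (B,Q,Y)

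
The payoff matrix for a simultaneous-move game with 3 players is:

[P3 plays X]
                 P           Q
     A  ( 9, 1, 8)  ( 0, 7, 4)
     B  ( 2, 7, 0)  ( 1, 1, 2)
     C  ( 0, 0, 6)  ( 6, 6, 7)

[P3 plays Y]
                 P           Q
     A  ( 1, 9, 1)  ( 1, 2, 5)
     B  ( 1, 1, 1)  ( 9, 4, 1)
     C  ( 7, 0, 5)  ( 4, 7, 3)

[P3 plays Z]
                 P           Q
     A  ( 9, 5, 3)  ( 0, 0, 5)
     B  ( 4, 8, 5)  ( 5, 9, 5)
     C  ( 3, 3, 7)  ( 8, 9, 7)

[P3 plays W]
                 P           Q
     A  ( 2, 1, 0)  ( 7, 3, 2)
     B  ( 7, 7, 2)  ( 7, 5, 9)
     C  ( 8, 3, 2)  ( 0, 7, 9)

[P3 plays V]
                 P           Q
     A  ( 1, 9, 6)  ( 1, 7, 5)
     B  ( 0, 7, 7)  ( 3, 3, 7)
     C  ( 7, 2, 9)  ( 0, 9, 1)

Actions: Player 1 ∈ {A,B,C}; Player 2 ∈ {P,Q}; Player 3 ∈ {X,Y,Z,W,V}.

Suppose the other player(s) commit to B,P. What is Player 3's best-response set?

P3 best: {V}

u_3(X vs B,P) = 0
u_3(Y vs B,P) = 1
u_3(Z vs B,P) = 5
u_3(W vs B,P) = 2
u_3(V vs B,P) = 7
max payoff 7 at {V}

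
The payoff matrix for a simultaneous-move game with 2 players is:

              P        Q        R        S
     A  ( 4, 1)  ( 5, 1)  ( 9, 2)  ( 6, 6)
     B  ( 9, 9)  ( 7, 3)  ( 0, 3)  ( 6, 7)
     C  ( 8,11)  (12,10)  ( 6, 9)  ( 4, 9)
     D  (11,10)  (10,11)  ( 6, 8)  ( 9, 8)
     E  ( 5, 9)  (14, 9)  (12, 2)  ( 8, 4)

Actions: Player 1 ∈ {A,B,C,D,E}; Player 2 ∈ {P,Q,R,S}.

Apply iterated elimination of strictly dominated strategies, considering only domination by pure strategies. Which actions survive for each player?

P1 drop A (E beats it: P:5>4 Q:14>5 R:12>9 S:8>6)
P1 drop B (D beats it: P:11>9 Q:10>7 R:6>0 S:9>6)
P2 drop R (P beats it: C:11>9 D:10>8 E:9>2)
P2 drop S (P beats it: C:11>9 D:10>8 E:9>4)
P1→{C,D,E} P2→{P,Q}

Survivors P1:{C,D,E} P2:{P,Q}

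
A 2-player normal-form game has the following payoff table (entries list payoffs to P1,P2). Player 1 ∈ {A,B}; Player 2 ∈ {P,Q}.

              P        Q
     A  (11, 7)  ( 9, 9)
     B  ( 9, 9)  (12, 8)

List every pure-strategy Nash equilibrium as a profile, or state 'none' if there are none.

(A,P): not NE [P2→Q gives 9>7]
(A,Q): not NE [P1→B gives 12>9]
(B,P): not NE [P1→A gives 11>9]
(B,Q): not NE [P2→P gives 9>8]

PSNE: ∅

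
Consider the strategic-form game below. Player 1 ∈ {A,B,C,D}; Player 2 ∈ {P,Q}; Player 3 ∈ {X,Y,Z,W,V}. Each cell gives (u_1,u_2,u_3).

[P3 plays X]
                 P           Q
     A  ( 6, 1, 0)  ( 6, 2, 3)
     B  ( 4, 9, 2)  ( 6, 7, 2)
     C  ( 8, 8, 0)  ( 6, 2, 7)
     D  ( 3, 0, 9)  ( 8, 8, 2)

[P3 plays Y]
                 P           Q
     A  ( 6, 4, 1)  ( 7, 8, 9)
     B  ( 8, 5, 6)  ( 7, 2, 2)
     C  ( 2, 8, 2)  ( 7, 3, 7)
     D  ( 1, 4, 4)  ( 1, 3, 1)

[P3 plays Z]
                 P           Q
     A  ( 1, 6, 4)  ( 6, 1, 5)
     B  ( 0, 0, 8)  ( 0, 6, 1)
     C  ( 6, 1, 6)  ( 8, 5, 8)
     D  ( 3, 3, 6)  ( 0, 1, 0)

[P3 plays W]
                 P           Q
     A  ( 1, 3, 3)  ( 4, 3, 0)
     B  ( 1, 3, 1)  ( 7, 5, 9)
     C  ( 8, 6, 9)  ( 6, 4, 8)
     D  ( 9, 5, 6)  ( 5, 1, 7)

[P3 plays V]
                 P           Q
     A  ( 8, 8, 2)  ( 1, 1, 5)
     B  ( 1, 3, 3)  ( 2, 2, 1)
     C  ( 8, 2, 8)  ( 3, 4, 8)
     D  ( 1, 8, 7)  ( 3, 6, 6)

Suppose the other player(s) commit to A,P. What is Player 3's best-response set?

P3 best: {Z}

u_3(X vs A,P) = 0
u_3(Y vs A,P) = 1
u_3(Z vs A,P) = 4
u_3(W vs A,P) = 3
u_3(V vs A,P) = 2
max payoff 4 at {Z}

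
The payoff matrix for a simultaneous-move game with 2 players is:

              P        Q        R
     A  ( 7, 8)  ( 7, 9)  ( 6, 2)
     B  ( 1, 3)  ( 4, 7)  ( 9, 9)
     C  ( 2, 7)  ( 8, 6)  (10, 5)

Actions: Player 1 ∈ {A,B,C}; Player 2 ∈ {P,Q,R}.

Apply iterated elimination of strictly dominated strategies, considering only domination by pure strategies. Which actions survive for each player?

P1 drop B (C beats it: P:2>1 Q:8>4 R:10>9)
P2 drop R (P beats it: A:8>2 C:7>5)
P1→{A,C} P2→{P,Q}

Remaining: P1:{A,C} P2:{P,Q}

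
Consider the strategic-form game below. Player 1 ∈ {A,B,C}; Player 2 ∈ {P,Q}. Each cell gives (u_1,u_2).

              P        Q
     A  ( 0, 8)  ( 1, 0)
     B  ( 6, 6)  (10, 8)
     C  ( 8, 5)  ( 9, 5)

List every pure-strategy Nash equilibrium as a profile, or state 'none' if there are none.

(A,P): not NE [P1→C gives 8>0]
(A,Q): not NE [P1→B gives 10>1; P2→P gives 8>0]
(B,P): not NE [P1→C gives 8>6; P2→Q gives 8>6]
(B,Q): NE
(C,P): NE
(C,Q): not NE [P1→B gives 10>9]

PSNE = {(B,Q), (C,P)}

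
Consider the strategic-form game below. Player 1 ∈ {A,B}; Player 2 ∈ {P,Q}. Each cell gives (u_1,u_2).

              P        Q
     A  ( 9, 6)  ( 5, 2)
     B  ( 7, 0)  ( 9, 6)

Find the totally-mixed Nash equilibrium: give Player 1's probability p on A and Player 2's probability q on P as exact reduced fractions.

P1 mixes 3/5 on A; P2 mixes 2/3 on P

P1 indiff ⇒ q·9+(1-q)·5 = q·7+(1-q)·9 ⇒ q(2) = (1-q)(4) ⇒ q = 2/3
P2 indiff ⇒ p·6+(1-p)·0 = p·2+(1-p)·6 ⇒ p(4) = (1-p)(6) ⇒ p = 3/5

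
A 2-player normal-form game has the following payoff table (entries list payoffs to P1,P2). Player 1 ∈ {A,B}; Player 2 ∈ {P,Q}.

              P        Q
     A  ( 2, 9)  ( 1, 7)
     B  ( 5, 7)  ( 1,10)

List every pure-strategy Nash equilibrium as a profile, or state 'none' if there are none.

(A,P): not NE [P1→B gives 5>2]
(A,Q): not NE [P2→P gives 9>7]
(B,P): not NE [P2→Q gives 10>7]
(B,Q): NE

PSNE = {(B,Q)}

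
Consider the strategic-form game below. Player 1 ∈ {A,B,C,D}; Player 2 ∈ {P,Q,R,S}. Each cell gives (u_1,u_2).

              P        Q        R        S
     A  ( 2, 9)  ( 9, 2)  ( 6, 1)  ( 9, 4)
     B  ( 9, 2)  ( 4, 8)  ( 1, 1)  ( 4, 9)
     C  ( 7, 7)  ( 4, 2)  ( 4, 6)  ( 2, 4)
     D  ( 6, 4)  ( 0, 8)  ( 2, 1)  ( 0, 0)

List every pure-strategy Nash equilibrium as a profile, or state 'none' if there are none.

No pure NE.

(A,P): not NE [P1→B gives 9>2]
(A,Q): not NE [P2→P gives 9>2]
(A,R): not NE [P2→P gives 9>1]
(A,S): not NE [P2→P gives 9>4]
(B,P): not NE [P2→S gives 9>2]
(B,Q): not NE [P1→A gives 9>4; P2→S gives 9>8]
(B,R): not NE [P1→A gives 6>1; P2→S gives 9>1]
(B,S): not NE [P1→A gives 9>4]
(C,P): not NE [P1→B gives 9>7]
(C,Q): not NE [P1→A gives 9>4; P2→P gives 7>2]
(C,R): not NE [P1→A gives 6>4; P2→P gives 7>6]
(C,S): not NE [P1→A gives 9>2; P2→P gives 7>4]
(D,P): not NE [P1→B gives 9>6; P2→Q gives 8>4]
(D,Q): not NE [P1→A gives 9>0]
(D,R): not NE [P1→A gives 6>2; P2→Q gives 8>1]
(D,S): not NE [P1→A gives 9>0; P2→Q gives 8>0]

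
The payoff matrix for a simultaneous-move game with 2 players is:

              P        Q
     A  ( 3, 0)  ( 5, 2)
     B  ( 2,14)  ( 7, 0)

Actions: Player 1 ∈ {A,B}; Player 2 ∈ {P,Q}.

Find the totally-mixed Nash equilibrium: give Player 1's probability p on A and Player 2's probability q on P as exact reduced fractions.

P1 indiff ⇒ q·3+(1-q)·5 = q·2+(1-q)·7 ⇒ q(1) = (1-q)(2) ⇒ q = 2/3
P2 indiff ⇒ p·0+(1-p)·14 = p·2+(1-p)·0 ⇒ p(-2) = (1-p)(-14) ⇒ p = 7/8

(p,q) = (7/8, 2/3)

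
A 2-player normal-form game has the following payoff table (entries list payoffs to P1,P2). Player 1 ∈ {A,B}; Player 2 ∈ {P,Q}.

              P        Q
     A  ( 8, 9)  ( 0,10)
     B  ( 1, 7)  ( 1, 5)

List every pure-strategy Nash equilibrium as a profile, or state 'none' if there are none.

Equilibria: none

(A,P): not NE [P2→Q gives 10>9]
(A,Q): not NE [P1→B gives 1>0]
(B,P): not NE [P1→A gives 8>1]
(B,Q): not NE [P2→P gives 7>5]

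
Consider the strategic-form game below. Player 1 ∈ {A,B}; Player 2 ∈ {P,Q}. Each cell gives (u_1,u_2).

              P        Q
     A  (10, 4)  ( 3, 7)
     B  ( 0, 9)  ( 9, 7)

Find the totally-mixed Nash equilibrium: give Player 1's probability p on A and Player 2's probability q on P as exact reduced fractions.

P1 indiff ⇒ q·10+(1-q)·3 = q·0+(1-q)·9 ⇒ q(10) = (1-q)(6) ⇒ q = 3/8
P2 indiff ⇒ p·4+(1-p)·9 = p·7+(1-p)·7 ⇒ p(-3) = (1-p)(-2) ⇒ p = 2/5

p=2/5, q=3/8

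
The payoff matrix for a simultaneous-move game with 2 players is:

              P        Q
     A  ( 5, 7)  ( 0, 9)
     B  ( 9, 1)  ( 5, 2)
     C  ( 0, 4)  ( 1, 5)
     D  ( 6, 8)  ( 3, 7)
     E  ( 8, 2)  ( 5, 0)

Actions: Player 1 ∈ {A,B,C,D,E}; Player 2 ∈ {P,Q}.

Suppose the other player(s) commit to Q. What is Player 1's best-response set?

u_1(A vs Q) = 0
u_1(B vs Q) = 5
u_1(C vs Q) = 1
u_1(D vs Q) = 3
u_1(E vs Q) = 5
max payoff 5 at {B,E}

P1 best: {B,E}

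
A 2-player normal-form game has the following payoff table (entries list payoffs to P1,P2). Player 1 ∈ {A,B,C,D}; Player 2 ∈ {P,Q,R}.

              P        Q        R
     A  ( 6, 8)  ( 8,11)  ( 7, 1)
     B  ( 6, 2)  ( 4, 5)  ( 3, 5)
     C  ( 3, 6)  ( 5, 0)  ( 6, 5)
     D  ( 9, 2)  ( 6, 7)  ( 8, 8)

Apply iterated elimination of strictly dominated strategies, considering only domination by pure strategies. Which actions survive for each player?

Remaining: P1:{A,D} P2:{Q,R}

P1 drop B (D beats it: P:9>6 Q:6>4 R:8>3)
P1 drop C (A beats it: P:6>3 Q:8>5 R:7>6)
P2 drop P (Q beats it: A:11>8 D:7>2)
P1→{A,D} P2→{Q,R}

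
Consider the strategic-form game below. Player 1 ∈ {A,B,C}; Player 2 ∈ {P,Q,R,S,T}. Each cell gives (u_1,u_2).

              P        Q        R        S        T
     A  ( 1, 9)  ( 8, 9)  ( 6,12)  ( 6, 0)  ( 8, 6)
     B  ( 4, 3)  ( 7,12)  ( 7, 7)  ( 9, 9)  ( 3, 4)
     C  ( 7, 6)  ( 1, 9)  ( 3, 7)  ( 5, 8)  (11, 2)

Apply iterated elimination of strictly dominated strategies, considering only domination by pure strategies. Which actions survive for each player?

IESDS → P1:{A,B} P2:{Q,R}

P2 drop P (R beats it: A:12>9 B:7>3 C:7>6)
P2 drop S (Q beats it: A:9>0 B:12>9 C:9>8)
P2 drop T (Q beats it: A:9>6 B:12>4 C:9>2)
P1 drop C (A beats it: Q:8>1 R:6>3)
P1→{A,B} P2→{Q,R}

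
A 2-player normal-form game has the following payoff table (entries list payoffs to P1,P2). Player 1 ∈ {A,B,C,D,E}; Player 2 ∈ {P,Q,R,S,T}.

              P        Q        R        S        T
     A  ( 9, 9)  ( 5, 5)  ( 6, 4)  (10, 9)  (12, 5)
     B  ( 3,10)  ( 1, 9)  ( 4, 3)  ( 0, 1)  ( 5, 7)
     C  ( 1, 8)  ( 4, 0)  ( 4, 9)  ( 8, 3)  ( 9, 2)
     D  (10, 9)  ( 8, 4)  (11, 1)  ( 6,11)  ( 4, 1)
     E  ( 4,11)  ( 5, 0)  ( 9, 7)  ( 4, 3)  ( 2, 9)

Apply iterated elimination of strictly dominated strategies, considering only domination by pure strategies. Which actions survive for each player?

IESDS → P1:{A,D} P2:{P,S}

P1 drop B (A beats it: P:9>3 Q:5>1 R:6>4 S:10>0 T:12>5)
P1 drop C (A beats it: P:9>1 Q:5>4 R:6>4 S:10>8 T:12>9)
P1 drop E (D beats it: P:10>4 Q:8>5 R:11>9 S:6>4 T:4>2)
P2 drop Q (P beats it: A:9>5 D:9>4)
P2 drop R (P beats it: A:9>4 D:9>1)
P2 drop T (P beats it: A:9>5 D:9>1)
P1→{A,D} P2→{P,S}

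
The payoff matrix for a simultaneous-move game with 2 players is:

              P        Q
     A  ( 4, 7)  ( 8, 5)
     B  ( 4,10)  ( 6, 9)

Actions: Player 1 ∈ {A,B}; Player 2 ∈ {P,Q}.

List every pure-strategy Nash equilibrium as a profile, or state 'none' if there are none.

Nash profiles: (A,P), (B,P)

(A,P): NE
(A,Q): not NE [P2→P gives 7>5]
(B,P): NE
(B,Q): not NE [P1→A gives 8>6; P2→P gives 10>9]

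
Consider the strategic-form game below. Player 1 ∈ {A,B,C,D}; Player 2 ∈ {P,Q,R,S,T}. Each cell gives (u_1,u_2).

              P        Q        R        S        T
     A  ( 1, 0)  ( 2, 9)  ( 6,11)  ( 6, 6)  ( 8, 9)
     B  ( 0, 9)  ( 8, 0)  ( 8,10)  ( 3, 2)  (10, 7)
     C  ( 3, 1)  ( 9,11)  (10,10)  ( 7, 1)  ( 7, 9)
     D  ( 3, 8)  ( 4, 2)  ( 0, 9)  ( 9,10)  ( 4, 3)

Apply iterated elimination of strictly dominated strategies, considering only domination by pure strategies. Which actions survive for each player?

P2 drop P (R beats it: A:11>0 B:10>9 C:10>1 D:9>8)
P2 drop T (R beats it: A:11>9 B:10>7 C:10>9 D:9>3)
P1 drop A (C beats it: Q:9>2 R:10>6 S:7>6)
P1 drop B (C beats it: Q:9>8 R:10>8 S:7>3)
P1→{C,D} P2→{Q,R,S}

Remaining: P1:{C,D} P2:{Q,R,S}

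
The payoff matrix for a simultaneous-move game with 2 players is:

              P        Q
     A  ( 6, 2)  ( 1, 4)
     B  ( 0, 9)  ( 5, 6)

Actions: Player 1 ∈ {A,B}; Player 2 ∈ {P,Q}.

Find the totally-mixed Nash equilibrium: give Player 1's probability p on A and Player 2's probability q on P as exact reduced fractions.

P1 mixes 3/5 on A; P2 mixes 2/5 on P

P1 indiff ⇒ q·6+(1-q)·1 = q·0+(1-q)·5 ⇒ q(6) = (1-q)(4) ⇒ q = 2/5
P2 indiff ⇒ p·2+(1-p)·9 = p·4+(1-p)·6 ⇒ p(-2) = (1-p)(-3) ⇒ p = 3/5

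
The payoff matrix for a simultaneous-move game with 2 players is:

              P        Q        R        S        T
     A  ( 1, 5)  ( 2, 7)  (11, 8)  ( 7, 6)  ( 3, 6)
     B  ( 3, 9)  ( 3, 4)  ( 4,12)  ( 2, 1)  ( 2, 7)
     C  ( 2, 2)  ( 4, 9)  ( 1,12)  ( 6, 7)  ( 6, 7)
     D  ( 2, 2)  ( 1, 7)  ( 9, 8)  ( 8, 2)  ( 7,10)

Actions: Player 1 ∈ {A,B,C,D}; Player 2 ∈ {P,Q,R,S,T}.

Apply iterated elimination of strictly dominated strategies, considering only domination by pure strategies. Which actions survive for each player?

P2 drop P (R beats it: A:8>5 B:12>9 C:12>2 D:8>2)
P2 drop Q (R beats it: A:8>7 B:12>4 C:12>9 D:8>7)
P1 drop B (A beats it: R:11>4 S:7>2 T:3>2)
P1 drop C (D beats it: R:9>1 S:8>6 T:7>6)
P2 drop S (R beats it: A:8>6 D:8>2)
P1→{A,D} P2→{R,T}

Remaining: P1:{A,D} P2:{R,T}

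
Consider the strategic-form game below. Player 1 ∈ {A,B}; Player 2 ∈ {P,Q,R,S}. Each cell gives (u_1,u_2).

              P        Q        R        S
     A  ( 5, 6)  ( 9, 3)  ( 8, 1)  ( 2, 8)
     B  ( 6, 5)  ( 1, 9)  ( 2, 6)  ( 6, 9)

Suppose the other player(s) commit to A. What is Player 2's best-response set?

u_2(P vs A) = 6
u_2(Q vs A) = 3
u_2(R vs A) = 1
u_2(S vs A) = 8
max payoff 8 at {S}

argmax u_2 = {S}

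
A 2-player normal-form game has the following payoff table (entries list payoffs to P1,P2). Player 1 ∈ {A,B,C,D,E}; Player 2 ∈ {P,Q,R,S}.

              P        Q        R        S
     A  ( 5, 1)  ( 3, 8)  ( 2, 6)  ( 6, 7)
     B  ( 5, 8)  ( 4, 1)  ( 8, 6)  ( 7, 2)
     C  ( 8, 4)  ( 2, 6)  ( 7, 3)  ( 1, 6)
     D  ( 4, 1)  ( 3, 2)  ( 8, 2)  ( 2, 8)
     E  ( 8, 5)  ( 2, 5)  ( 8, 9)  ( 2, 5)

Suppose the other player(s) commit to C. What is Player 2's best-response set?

BR_2 = {Q,S}

u_2(P vs C) = 4
u_2(Q vs C) = 6
u_2(R vs C) = 3
u_2(S vs C) = 6
max payoff 6 at {Q,S}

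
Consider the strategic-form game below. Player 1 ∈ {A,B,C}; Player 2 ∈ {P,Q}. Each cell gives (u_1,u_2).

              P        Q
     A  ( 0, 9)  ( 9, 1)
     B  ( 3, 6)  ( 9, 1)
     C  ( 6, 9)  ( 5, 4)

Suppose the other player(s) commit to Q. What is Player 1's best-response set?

u_1(A vs Q) = 9
u_1(B vs Q) = 9
u_1(C vs Q) = 5
max payoff 9 at {A,B}

BR_1 = {A,B}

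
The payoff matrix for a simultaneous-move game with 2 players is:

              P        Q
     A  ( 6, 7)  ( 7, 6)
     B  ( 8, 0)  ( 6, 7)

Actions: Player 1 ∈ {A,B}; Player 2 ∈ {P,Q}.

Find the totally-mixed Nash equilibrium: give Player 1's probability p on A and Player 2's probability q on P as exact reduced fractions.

p=7/8, q=1/3

P1 indiff ⇒ q·6+(1-q)·7 = q·8+(1-q)·6 ⇒ q(-2) = (1-q)(-1) ⇒ q = 1/3
P2 indiff ⇒ p·7+(1-p)·0 = p·6+(1-p)·7 ⇒ p(1) = (1-p)(7) ⇒ p = 7/8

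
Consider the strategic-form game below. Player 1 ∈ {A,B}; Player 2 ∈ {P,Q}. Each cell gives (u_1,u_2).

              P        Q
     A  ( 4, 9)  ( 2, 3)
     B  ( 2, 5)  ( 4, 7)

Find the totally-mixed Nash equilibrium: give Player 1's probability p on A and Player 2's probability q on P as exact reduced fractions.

P1 indiff ⇒ q·4+(1-q)·2 = q·2+(1-q)·4 ⇒ q(2) = (1-q)(2) ⇒ q = 1/2
P2 indiff ⇒ p·9+(1-p)·5 = p·3+(1-p)·7 ⇒ p(6) = (1-p)(2) ⇒ p = 1/4

P1 mixes 1/4 on A; P2 mixes 1/2 on P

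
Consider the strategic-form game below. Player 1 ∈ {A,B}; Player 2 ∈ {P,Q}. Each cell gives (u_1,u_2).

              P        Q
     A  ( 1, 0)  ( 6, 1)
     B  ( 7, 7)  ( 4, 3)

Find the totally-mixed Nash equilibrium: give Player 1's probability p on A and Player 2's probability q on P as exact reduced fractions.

P1 indiff ⇒ q·1+(1-q)·6 = q·7+(1-q)·4 ⇒ q(-6) = (1-q)(-2) ⇒ q = 1/4
P2 indiff ⇒ p·0+(1-p)·7 = p·1+(1-p)·3 ⇒ p(-1) = (1-p)(-4) ⇒ p = 4/5

p=4/5, q=1/4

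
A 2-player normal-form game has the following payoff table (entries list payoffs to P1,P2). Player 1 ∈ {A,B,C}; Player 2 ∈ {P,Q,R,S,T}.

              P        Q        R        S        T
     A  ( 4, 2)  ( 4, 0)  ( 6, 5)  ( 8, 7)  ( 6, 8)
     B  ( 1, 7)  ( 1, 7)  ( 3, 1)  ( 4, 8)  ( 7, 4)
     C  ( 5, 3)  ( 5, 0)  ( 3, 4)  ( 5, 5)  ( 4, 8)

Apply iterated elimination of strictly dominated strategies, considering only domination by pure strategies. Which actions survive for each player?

Remaining: P1:{A,B} P2:{S,T}

P2 drop P (S beats it: A:7>2 B:8>7 C:5>3)
P2 drop Q (S beats it: A:7>0 B:8>7 C:5>0)
P1 drop C (A beats it: R:6>3 S:8>5 T:6>4)
P2 drop R (S beats it: A:7>5 B:8>1)
P1→{A,B} P2→{S,T}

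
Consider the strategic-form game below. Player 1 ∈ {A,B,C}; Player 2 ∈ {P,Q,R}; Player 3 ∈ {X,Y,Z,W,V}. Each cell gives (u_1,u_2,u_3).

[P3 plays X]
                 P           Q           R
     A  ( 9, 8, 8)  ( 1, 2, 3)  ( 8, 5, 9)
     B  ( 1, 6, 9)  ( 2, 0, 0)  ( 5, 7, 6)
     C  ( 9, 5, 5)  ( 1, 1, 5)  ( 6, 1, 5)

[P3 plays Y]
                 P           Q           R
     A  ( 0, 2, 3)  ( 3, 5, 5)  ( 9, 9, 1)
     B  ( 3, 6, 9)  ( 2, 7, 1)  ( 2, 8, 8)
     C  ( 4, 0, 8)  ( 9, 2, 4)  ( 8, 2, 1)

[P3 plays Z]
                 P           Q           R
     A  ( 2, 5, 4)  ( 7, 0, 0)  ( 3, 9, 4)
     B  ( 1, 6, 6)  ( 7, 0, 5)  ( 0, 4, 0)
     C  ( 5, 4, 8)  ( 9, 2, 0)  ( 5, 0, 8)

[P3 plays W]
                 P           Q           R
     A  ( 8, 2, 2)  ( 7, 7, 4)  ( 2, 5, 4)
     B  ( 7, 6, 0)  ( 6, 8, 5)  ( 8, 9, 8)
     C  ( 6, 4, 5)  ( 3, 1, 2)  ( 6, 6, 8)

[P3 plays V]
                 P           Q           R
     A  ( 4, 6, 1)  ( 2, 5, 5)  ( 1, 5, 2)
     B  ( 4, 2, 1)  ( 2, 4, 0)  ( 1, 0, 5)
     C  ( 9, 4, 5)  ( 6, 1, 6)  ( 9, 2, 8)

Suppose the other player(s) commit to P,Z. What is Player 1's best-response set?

u_1(A vs P,Z) = 2
u_1(B vs P,Z) = 1
u_1(C vs P,Z) = 5
max payoff 5 at {C}

P1 best: {C}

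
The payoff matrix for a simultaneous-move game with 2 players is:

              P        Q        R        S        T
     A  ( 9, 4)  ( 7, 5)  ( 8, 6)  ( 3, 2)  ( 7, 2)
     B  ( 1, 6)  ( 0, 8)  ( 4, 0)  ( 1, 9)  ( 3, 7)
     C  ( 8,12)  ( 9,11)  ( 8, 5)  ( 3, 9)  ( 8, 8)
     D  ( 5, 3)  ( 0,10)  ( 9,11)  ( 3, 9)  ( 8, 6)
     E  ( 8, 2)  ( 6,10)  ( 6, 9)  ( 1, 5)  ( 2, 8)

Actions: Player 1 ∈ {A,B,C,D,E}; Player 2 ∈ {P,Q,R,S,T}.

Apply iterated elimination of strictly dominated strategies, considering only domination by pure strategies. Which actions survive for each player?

P1 drop B (A beats it: P:9>1 Q:7>0 R:8>4 S:3>1 T:7>3)
P1 drop E (A beats it: P:9>8 Q:7>6 R:8>6 S:3>1 T:7>2)
P2 drop S (Q beats it: A:5>2 C:11>9 D:10>9)
P2 drop T (Q beats it: A:5>2 C:11>8 D:10>6)
P1→{A,C,D} P2→{P,Q,R}

IESDS → P1:{A,C,D} P2:{P,Q,R}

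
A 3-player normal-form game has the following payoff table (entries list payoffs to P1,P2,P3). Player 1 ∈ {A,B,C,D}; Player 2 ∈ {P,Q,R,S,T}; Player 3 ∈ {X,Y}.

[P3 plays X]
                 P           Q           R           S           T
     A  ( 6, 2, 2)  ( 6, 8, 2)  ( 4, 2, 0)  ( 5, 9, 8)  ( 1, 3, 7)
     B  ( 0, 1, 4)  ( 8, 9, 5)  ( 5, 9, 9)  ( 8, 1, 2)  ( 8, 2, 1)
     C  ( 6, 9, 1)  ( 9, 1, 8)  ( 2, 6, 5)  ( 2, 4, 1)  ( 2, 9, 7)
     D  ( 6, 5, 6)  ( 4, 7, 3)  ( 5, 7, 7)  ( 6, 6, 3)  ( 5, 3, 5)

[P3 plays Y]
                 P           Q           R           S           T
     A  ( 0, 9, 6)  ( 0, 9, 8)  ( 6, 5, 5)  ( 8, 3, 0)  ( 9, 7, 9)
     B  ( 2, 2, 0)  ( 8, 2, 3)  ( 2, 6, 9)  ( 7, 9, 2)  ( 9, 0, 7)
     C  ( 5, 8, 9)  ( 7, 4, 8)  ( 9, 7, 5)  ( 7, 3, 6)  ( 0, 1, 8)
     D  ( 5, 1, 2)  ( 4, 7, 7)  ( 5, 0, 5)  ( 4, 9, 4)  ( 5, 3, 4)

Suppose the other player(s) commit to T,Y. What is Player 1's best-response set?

u_1(A vs T,Y) = 9
u_1(B vs T,Y) = 9
u_1(C vs T,Y) = 0
u_1(D vs T,Y) = 5
max payoff 9 at {A,B}

P1 best: {A,B}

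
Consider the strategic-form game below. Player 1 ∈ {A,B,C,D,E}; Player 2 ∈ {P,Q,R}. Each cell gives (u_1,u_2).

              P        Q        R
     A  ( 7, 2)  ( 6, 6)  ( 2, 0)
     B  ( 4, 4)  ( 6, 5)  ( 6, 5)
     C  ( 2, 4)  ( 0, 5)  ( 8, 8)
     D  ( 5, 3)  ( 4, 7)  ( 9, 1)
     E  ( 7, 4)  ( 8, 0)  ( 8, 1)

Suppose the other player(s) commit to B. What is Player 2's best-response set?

u_2(P vs B) = 4
u_2(Q vs B) = 5
u_2(R vs B) = 5
max payoff 5 at {Q,R}

BR_2 = {Q,R}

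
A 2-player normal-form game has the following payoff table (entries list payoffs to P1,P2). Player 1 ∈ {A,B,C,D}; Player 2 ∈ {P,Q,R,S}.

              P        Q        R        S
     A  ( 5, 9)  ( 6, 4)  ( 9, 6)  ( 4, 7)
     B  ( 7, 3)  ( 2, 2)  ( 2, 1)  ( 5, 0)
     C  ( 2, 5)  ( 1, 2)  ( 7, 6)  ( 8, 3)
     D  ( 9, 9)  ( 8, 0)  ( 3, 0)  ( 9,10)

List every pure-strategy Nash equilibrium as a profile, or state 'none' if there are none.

NE set: (D,S)

(A,P): not NE [P1→D gives 9>5]
(A,Q): not NE [P1→D gives 8>6; P2→P gives 9>4]
(A,R): not NE [P2→P gives 9>6]
(A,S): not NE [P1→D gives 9>4; P2→P gives 9>7]
(B,P): not NE [P1→D gives 9>7]
(B,Q): not NE [P1→D gives 8>2; P2→P gives 3>2]
(B,R): not NE [P1→A gives 9>2; P2→P gives 3>1]
(B,S): not NE [P1→D gives 9>5; P2→P gives 3>0]
(C,P): not NE [P1→D gives 9>2; P2→R gives 6>5]
(C,Q): not NE [P1→D gives 8>1; P2→R gives 6>2]
(C,R): not NE [P1→A gives 9>7]
(C,S): not NE [P1→D gives 9>8; P2→R gives 6>3]
(D,P): not NE [P2→S gives 10>9]
(D,Q): not NE [P2→S gives 10>0]
(D,R): not NE [P1→A gives 9>3; P2→S gives 10>0]
(D,S): NE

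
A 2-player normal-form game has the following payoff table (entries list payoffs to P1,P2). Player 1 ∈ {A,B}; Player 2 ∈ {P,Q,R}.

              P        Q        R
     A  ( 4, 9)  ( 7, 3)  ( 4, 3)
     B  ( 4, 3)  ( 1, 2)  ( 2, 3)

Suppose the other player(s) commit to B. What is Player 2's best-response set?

u_2(P vs B) = 3
u_2(Q vs B) = 2
u_2(R vs B) = 3
max payoff 3 at {P,R}

BR_2 = {P,R}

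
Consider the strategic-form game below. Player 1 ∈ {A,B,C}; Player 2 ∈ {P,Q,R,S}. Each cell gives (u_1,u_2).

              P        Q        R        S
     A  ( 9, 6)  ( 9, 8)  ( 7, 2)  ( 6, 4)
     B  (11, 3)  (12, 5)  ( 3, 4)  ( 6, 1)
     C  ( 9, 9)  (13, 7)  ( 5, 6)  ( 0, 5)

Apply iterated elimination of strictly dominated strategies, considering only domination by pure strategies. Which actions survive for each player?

P2 drop R (Q beats it: A:8>2 B:5>4 C:7>6)
P2 drop S (P beats it: A:6>4 B:3>1 C:9>5)
P1 drop A (B beats it: P:11>9 Q:12>9)
P1→{B,C} P2→{P,Q}

Survivors P1:{B,C} P2:{P,Q}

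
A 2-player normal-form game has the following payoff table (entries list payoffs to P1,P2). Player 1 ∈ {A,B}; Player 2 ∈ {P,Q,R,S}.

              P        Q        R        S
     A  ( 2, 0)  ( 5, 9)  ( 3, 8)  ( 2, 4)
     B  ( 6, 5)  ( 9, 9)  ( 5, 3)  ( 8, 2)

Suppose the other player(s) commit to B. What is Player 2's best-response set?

argmax u_2 = {Q}

u_2(P vs B) = 5
u_2(Q vs B) = 9
u_2(R vs B) = 3
u_2(S vs B) = 2
max payoff 9 at {Q}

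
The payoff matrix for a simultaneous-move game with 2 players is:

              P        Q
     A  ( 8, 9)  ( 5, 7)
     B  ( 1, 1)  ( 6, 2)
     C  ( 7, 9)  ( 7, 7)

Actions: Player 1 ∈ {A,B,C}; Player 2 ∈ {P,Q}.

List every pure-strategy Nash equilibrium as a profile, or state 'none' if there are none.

NE set: (A,P)

(A,P): NE
(A,Q): not NE [P1→C gives 7>5; P2→P gives 9>7]
(B,P): not NE [P1→A gives 8>1; P2→Q gives 2>1]
(B,Q): not NE [P1→C gives 7>6]
(C,P): not NE [P1→A gives 8>7]
(C,Q): not NE [P2→P gives 9>7]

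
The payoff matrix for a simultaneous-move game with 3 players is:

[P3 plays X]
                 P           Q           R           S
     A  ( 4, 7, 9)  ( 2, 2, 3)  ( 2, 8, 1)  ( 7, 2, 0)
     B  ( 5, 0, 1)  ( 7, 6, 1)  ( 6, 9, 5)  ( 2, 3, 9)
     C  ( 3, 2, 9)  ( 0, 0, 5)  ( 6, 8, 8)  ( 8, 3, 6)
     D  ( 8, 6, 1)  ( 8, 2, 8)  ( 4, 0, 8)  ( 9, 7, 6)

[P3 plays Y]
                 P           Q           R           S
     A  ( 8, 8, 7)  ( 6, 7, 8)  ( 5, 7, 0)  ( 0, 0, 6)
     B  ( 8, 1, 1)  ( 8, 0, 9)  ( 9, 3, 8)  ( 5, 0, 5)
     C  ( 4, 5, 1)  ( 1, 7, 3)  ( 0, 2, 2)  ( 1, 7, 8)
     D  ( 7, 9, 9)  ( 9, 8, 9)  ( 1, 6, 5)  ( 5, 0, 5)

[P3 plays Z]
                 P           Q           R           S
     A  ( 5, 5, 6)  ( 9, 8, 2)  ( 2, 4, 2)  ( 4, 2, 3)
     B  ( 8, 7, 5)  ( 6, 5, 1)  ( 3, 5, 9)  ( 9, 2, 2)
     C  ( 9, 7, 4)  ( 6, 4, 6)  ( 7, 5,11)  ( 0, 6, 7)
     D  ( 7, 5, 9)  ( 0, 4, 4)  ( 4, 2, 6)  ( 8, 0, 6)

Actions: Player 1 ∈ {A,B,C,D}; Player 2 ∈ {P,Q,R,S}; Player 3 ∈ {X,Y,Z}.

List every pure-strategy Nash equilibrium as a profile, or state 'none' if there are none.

Nash profiles: (D,S,X)

(A,P,X): not NE [P1→D gives 8>4; P2→R gives 8>7]
(A,P,Y): not NE [P3→X gives 9>7]
(A,P,Z): not NE [P1→C gives 9>5; P2→Q gives 8>5; P3→X gives 9>6]
(A,Q,X): not NE [P1→D gives 8>2; P2→R gives 8>2; P3→Y gives 8>3]
(A,Q,Y): not NE [P1→D gives 9>6; P2→P gives 8>7]
(A,Q,Z): not NE [P3→Y gives 8>2]
(A,R,X): not NE [P1→C gives 6>2; P3→Z gives 2>1]
(A,R,Y): not NE [P1→B gives 9>5; P2→P gives 8>7; P3→Z gives 2>0]
(A,R,Z): not NE [P1→C gives 7>2; P2→Q gives 8>4]
(A,S,X): not NE [P1→D gives 9>7; P2→R gives 8>2; P3→Y gives 6>0]
(A,S,Y): not NE [P1→D gives 5>0; P2→P gives 8>0]
(A,S,Z): not NE [P1→B gives 9>4; P2→Q gives 8>2; P3→Y gives 6>3]
(B,P,X): not NE [P1→D gives 8>5; P2→R gives 9>0; P3→Z gives 5>1]
(B,P,Y): not NE [P2→R gives 3>1; P3→Z gives 5>1]
(B,P,Z): not NE [P1→C gives 9>8]
(B,Q,X): not NE [P1→D gives 8>7; P2→R gives 9>6; P3→Y gives 9>1]
(B,Q,Y): not NE [P1→D gives 9>8; P2→R gives 3>0]
(B,Q,Z): not NE [P1→A gives 9>6; P2→P gives 7>5; P3→Y gives 9>1]
(B,R,X): not NE [P3→Z gives 9>5]
(B,R,Y): not NE [P3→Z gives 9>8]
(B,R,Z): not NE [P1→C gives 7>3; P2→P gives 7>5]
(B,S,X): not NE [P1→D gives 9>2; P2→R gives 9>3]
(B,S,Y): not NE [P2→R gives 3>0; P3→X gives 9>5]
(B,S,Z): not NE [P2→P gives 7>2; P3→X gives 9>2]
(C,P,X): not NE [P1→D gives 8>3; P2→R gives 8>2]
(C,P,Y): not NE [P1→B gives 8>4; P2→S gives 7>5; P3→X gives 9>1]
(C,P,Z): not NE [P3→X gives 9>4]
(C,Q,X): not NE [P1→D gives 8>0; P2→R gives 8>0; P3→Z gives 6>5]
(C,Q,Y): not NE [P1→D gives 9>1; P3→Z gives 6>3]
(C,Q,Z): not NE [P1→A gives 9>6; P2→P gives 7>4]
(C,R,X): not NE [P3→Z gives 11>8]
(C,R,Y): not NE [P1→B gives 9>0; P2→S gives 7>2; P3→Z gives 11>2]
(C,R,Z): not NE [P2→P gives 7>5]
(C,S,X): not NE [P1→D gives 9>8; P2→R gives 8>3; P3→Y gives 8>6]
(C,S,Y): not NE [P1→D gives 5>1]
(C,S,Z): not NE [P1→B gives 9>0; P2→P gives 7>6; P3→Y gives 8>7]
(D,P,X): not NE [P2→S gives 7>6; P3→Z gives 9>1]
(D,P,Y): not NE [P1→B gives 8>7]
(D,P,Z): not NE [P1→C gives 9>7]
(D,Q,X): not NE [P2→S gives 7>2; P3→Y gives 9>8]
(D,Q,Y): not NE [P2→P gives 9>8]
(D,Q,Z): not NE [P1→A gives 9>0; P2→P gives 5>4; P3→Y gives 9>4]
(D,R,X): not NE [P1→C gives 6>4; P2→S gives 7>0]
(D,R,Y): not NE [P1→B gives 9>1; P2→P gives 9>6; P3→X gives 8>5]
(D,R,Z): not NE [P1→C gives 7>4; P2→P gives 5>2; P3→X gives 8>6]
(D,S,X): NE
(D,S,Y): not NE [P2→P gives 9>0; P3→Z gives 6>5]
(D,S,Z): not NE [P1→B gives 9>8; P2→P gives 5>0]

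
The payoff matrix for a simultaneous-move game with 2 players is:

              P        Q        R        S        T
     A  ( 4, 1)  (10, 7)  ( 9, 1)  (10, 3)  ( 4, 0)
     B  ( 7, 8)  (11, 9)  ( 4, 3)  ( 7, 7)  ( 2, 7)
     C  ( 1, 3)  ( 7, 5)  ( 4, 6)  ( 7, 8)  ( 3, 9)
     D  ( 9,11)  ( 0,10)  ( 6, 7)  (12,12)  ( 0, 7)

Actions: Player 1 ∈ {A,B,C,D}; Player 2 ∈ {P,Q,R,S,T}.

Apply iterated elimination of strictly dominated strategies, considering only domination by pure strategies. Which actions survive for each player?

P1 drop C (A beats it: P:4>1 Q:10>7 R:9>4 S:10>7 T:4>3)
P2 drop R (Q beats it: A:7>1 B:9>3 D:10>7)
P2 drop T (P beats it: A:1>0 B:8>7 D:11>7)
P1→{A,B,D} P2→{P,Q,S}

Remaining: P1:{A,B,D} P2:{P,Q,S}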